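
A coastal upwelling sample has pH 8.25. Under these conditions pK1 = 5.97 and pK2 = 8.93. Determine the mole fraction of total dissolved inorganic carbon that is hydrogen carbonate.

α₁ = 1 / (1 + [H⁺]/K1 + K2/[H⁺]) = 1 / (1 + 10^-2.28 + 10^-0.68)
   = 1 / (1 + 0.0052481 + 0.20893) = 1/1.2142 = 0.8236

α₁ = 0.824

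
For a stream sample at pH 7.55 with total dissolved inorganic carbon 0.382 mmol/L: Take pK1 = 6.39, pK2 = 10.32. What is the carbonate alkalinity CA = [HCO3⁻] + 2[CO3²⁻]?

CA = 0.358 mmol/L

CA = [HCO3⁻] + 2[CO3²⁻] = (α₁ + 2α₂)·DIC
At pH 7.55: [H⁺]/K1 = 10^-1.16 = 0.069183, K2/[H⁺] = 10^-2.77 = 0.0016982
α₁ = 1/(1 + 0.069183 + 0.0016982) = 1/1.0709 = 0.9338; α₂ = α₁·K2/[H⁺] = 0.001586
α₁ + 2α₂ = 0.9370
CA = 0.9370 × 0.382 = 0.358 mmol/L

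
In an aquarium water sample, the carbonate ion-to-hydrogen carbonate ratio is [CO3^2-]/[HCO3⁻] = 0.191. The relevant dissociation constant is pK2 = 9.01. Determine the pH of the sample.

From K2 = [H⁺][CO3^2-]/[HCO3⁻]:  pH = pK2 + log₁₀([CO3^2-]/[HCO3⁻])
log₁₀(0.191) = -0.719
pH = 9.01 + (-0.719) = 8.29

pH = 8.29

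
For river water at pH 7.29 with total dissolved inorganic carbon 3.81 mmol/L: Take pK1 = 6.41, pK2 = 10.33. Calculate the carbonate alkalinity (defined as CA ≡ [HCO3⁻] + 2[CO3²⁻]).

CA = 3.37 mmol/L

CA = [HCO3⁻] + 2[CO3²⁻] = (α₁ + 2α₂)·DIC
At pH 7.29: [H⁺]/K1 = 10^-0.88 = 0.13183, K2/[H⁺] = 10^-3.04 = 0.00091201
α₁ = 1/(1 + 0.13183 + 0.00091201) = 1/1.1327 = 0.8828; α₂ = α₁·K2/[H⁺] = 0.0008051
α₁ + 2α₂ = 0.8844
CA = 0.8844 × 3.81 = 3.37 mmol/L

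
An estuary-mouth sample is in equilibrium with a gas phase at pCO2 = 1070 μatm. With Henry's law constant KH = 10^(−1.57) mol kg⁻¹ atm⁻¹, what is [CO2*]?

KH = 10^(−1.57) = 2.692×10^-2 mol kg⁻¹ atm⁻¹
[CO2*] = KH · pCO2 = 2.692×10^-2 × 1070×10^-6 atm = 2.88×10^-5 mol/kg

[CO2*] = 28.8 μmol/kg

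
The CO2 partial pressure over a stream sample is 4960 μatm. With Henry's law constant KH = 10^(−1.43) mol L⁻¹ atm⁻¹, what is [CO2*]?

[CO2*] = 184 μmol/L

KH = 10^(−1.43) = 3.715×10^-2 mol L⁻¹ atm⁻¹
[CO2*] = KH · pCO2 = 3.715×10^-2 × 4960×10^-6 atm = 1.84×10^-4 mol/L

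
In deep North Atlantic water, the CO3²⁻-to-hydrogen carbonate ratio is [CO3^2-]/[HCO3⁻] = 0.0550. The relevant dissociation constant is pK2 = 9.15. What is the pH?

From K2 = [H⁺][CO3^2-]/[HCO3⁻]:  pH = pK2 + log₁₀([CO3^2-]/[HCO3⁻])
log₁₀(0.0550) = -1.260
pH = 9.15 + (-1.260) = 7.89

pH = 7.89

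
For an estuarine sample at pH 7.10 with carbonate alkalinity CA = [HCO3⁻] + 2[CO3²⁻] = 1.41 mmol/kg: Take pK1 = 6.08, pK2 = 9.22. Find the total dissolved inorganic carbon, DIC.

DIC = 1.53 mmol/kg

CA = [HCO3⁻] + 2[CO3²⁻] = (α₁ + 2α₂)·DIC
At pH 7.10: [H⁺]/K1 = 10^-1.02 = 0.095499, K2/[H⁺] = 10^-2.12 = 0.0075858
α₁ = 1/(1 + 0.095499 + 0.0075858) = 1/1.1031 = 0.9065; α₂ = α₁·K2/[H⁺] = 0.006877
α₁ + 2α₂ = 0.9203
DIC = CA / (α₁ + 2α₂) = 1.41 / 0.9203 = 1.53 mmol/kg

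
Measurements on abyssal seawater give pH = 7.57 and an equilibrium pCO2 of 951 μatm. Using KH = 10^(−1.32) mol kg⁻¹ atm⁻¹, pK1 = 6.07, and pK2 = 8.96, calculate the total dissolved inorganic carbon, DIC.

DIC = 1.54 mmol/kg

[CO2*] = KH · pCO2 = 10^(−1.32) × 951×10^-6 = 4.552×10^-5 mol/kg
α₀ = 1/(1 + K1/[H⁺] + K1K2/[H⁺]²) = 1/(1 + 10^+1.50 + 10^+0.11) = 0.02949
DIC = [CO2*]/α₀ = 4.552×10^-5 / 0.02949 = 1.54 mmol/kg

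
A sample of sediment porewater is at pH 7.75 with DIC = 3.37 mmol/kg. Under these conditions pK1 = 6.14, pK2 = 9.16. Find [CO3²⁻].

α₂ = 1 / (1 + [H⁺]/K2 + [H⁺]²/(K1K2)) = 1 / (1 + 10^+1.41 + 10^-0.20)
   = 1 / (1 + 25.704 + 0.63096) = 1/27.335 = 0.03658
[CO3²⁻] = α₂ × DIC = 0.03658 × 3.37 = 0.123 mmol/kg

[CO3²⁻] = 0.123 mmol/kg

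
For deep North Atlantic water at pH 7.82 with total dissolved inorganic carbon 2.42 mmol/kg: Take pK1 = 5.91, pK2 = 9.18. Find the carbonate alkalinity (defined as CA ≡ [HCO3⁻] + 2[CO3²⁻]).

CA = 2.49 mmol/kg

CA = [HCO3⁻] + 2[CO3²⁻] = (α₁ + 2α₂)·DIC
At pH 7.82: [H⁺]/K1 = 10^-1.91 = 0.012303, K2/[H⁺] = 10^-1.36 = 0.043652
α₁ = 1/(1 + 0.012303 + 0.043652) = 1/1.0560 = 0.9470; α₂ = α₁·K2/[H⁺] = 0.04134
α₁ + 2α₂ = 1.0297
CA = 1.0297 × 2.42 = 2.49 mmol/kg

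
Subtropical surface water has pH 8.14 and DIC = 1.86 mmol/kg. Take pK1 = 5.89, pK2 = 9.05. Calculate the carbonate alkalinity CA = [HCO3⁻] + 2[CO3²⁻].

CA = 2.05 mmol/kg

CA = [HCO3⁻] + 2[CO3²⁻] = (α₁ + 2α₂)·DIC
At pH 8.14: [H⁺]/K1 = 10^-2.25 = 0.0056234, K2/[H⁺] = 10^-0.91 = 0.12303
α₁ = 1/(1 + 0.0056234 + 0.12303) = 1/1.1287 = 0.8860; α₂ = α₁·K2/[H⁺] = 0.1090
α₁ + 2α₂ = 1.1040
CA = 1.1040 × 1.86 = 2.05 mmol/kg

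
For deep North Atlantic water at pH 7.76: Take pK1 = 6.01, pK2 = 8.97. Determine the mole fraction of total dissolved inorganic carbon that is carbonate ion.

α₂ = 0.0571

α₂ = 1 / (1 + [H⁺]/K2 + [H⁺]²/(K1K2)) = 1 / (1 + 10^+1.21 + 10^-0.54)
   = 1 / (1 + 16.218 + 0.28840) = 1/17.507 = 0.05712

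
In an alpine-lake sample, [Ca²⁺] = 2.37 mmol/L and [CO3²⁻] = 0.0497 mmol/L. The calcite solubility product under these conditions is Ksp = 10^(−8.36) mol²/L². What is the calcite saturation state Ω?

Ω = 27.0

Ksp = 10^(−8.36) = 4.365×10^-9
Ω = [Ca²⁺][CO3²⁻]/Ksp = (2.37×10^-3)(0.0497×10^-3) / 4.365×10^-9 = 27.0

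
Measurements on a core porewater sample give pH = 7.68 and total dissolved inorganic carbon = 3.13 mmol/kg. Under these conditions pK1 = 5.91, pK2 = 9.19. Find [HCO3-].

α₁ = 1 / (1 + [H⁺]/K1 + K2/[H⁺]) = 1 / (1 + 10^-1.77 + 10^-1.51)
   = 1 / (1 + 0.016982 + 0.030903) = 1/1.0479 = 0.9543
[HCO3⁻] = α₁ × DIC = 0.9543 × 3.13 = 2.99 mmol/kg

[HCO3⁻] = 2.99 mmol/kg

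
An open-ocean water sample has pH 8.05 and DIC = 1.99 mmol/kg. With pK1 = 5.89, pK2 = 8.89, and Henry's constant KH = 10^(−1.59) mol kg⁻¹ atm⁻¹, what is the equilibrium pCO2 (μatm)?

α₀ = 1 / (1 + K1/[H⁺] + K1K2/[H⁺]²) = 1 / (1 + 10^+2.16 + 10^+1.32)
   = 1 / (1 + 144.54 + 20.893) = 1/166.44 = 0.006008
[CO2*] = α₀ × DIC = 0.006008 × 1.99 = 0.01196 mmol/kg = 11.96 μmol/kg
pCO2 = [CO2*]/KH = 1.196×10^-5 / 2.570×10^-2 = 465 μatm

pCO2 = 465 μatm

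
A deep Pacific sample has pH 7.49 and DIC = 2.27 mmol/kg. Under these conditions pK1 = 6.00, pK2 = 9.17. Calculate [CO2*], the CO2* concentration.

[CO2*] = 0.0697 mmol/kg

α₀ = 1 / (1 + K1/[H⁺] + K1K2/[H⁺]²) = 1 / (1 + 10^+1.49 + 10^-0.19)
   = 1 / (1 + 30.903 + 0.64565) = 1/32.549 = 0.03072
[CO2*] = α₀ × DIC = 0.03072 × 2.27 = 0.0697 mmol/kg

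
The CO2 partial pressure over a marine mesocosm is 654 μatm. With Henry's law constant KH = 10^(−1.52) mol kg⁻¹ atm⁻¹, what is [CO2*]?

[CO2*] = 19.8 μmol/kg

KH = 10^(−1.52) = 3.020×10^-2 mol kg⁻¹ atm⁻¹
[CO2*] = KH · pCO2 = 3.020×10^-2 × 654×10^-6 atm = 1.98×10^-5 mol/kg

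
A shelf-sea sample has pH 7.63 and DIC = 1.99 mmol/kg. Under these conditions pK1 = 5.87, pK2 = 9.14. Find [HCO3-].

α₁ = 1 / (1 + [H⁺]/K1 + K2/[H⁺]) = 1 / (1 + 10^-1.76 + 10^-1.51)
   = 1 / (1 + 0.017378 + 0.030903) = 1/1.0483 = 0.9539
[HCO3⁻] = α₁ × DIC = 0.9539 × 1.99 = 1.90 mmol/kg

[HCO3⁻] = 1.90 mmol/kg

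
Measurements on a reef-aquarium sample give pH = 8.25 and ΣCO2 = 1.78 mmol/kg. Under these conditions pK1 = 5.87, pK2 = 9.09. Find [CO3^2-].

[CO3²⁻] = 0.224 mmol/kg

α₂ = 1 / (1 + [H⁺]/K2 + [H⁺]²/(K1K2)) = 1 / (1 + 10^+0.84 + 10^-1.54)
   = 1 / (1 + 6.9183 + 0.028840) = 1/7.9472 = 0.1258
[CO3²⁻] = α₂ × DIC = 0.1258 × 1.78 = 0.224 mmol/kg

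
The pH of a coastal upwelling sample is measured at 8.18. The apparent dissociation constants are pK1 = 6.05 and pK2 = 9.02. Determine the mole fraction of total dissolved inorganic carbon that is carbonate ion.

α₂ = 0.125

α₂ = 1 / (1 + [H⁺]/K2 + [H⁺]²/(K1K2)) = 1 / (1 + 10^+0.84 + 10^-1.29)
   = 1 / (1 + 6.9183 + 0.051286) = 1/7.9696 = 0.1255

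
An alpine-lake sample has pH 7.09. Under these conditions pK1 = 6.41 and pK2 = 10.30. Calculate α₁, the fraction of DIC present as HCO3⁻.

α₁ = 1 / (1 + [H⁺]/K1 + K2/[H⁺]) = 1 / (1 + 10^-0.68 + 10^-3.21)
   = 1 / (1 + 0.20893 + 0.00061660) = 1/1.2095 = 0.8268

α₁ = 0.827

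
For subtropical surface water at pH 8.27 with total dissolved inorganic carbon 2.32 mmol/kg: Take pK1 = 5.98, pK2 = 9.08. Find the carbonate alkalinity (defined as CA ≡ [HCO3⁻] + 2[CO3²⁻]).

CA = [HCO3⁻] + 2[CO3²⁻] = (α₁ + 2α₂)·DIC
At pH 8.27: [H⁺]/K1 = 10^-2.29 = 0.0051286, K2/[H⁺] = 10^-0.81 = 0.15488
α₁ = 1/(1 + 0.0051286 + 0.15488) = 1/1.1600 = 0.8621; α₂ = α₁·K2/[H⁺] = 0.1335
α₁ + 2α₂ = 1.1291
CA = 1.1291 × 2.32 = 2.62 mmol/kg

CA = 2.62 mmol/kg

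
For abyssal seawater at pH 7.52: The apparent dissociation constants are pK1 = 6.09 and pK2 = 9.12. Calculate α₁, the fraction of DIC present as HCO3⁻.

α₁ = 0.941

α₁ = 1 / (1 + [H⁺]/K1 + K2/[H⁺]) = 1 / (1 + 10^-1.43 + 10^-1.60)
   = 1 / (1 + 0.037154 + 0.025119) = 1/1.0623 = 0.9414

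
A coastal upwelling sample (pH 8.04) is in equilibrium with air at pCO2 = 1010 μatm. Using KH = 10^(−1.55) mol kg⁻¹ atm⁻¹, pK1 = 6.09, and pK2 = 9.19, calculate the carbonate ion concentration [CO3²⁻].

[CO2*] = KH · pCO2 = 10^(−1.55) × 1010×10^-6 = 2.847×10^-5 mol/kg
α₀ = 1/(1 + K1/[H⁺] + K1K2/[H⁺]²) = 1/(1 + 10^+1.95 + 10^+0.80) = 0.01037
DIC = [CO2*]/α₀ = 2.847×10^-5 / 0.01037 = 2.745 mmol/kg
[CO3²⁻] = α₂·DIC; α₂ = 0.06543, so [CO3²⁻] = 0.06543 × 2.745 = 0.180 mmol/kg

[CO3²⁻] = 0.180 mmol/kg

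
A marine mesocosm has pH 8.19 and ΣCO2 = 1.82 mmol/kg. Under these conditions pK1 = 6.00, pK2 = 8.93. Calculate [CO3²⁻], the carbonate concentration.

α₂ = 1 / (1 + [H⁺]/K2 + [H⁺]²/(K1K2)) = 1 / (1 + 10^+0.74 + 10^-1.45)
   = 1 / (1 + 5.4954 + 0.035481) = 1/6.5309 = 0.1531
[CO3²⁻] = α₂ × DIC = 0.1531 × 1.82 = 0.279 mmol/kg

[CO3²⁻] = 0.279 mmol/kg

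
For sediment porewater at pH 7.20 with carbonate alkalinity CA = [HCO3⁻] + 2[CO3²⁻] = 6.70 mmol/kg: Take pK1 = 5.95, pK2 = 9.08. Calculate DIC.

CA = [HCO3⁻] + 2[CO3²⁻] = (α₁ + 2α₂)·DIC
At pH 7.20: [H⁺]/K1 = 10^-1.25 = 0.056234, K2/[H⁺] = 10^-1.88 = 0.013183
α₁ = 1/(1 + 0.056234 + 0.013183) = 1/1.0694 = 0.9351; α₂ = α₁·K2/[H⁺] = 0.01233
α₁ + 2α₂ = 0.9597
DIC = CA / (α₁ + 2α₂) = 6.70 / 0.9597 = 6.98 mmol/kg

DIC = 6.98 mmol/kg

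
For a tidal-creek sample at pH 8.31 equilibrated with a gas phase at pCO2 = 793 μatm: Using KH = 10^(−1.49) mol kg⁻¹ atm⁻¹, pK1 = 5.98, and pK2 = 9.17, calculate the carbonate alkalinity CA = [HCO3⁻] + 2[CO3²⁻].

[CO2*] = KH · pCO2 = 10^(−1.49) × 793×10^-6 = 2.566×10^-5 mol/kg
α₀ = 1/(1 + K1/[H⁺] + K1K2/[H⁺]²) = 1/(1 + 10^+2.33 + 10^+1.47) = 0.004093
DIC = [CO2*]/α₀ = 2.566×10^-5 / 0.004093 = 6.269 mmol/kg
CA = (α₁ + 2α₂)·DIC = (0.8751 + 2×0.1208) × 6.269 = 7.00 mmol/kg

CA = 7.00 mmol/kg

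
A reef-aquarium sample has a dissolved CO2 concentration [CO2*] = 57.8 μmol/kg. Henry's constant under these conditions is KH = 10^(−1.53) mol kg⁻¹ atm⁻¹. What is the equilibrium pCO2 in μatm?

pCO2 = 1960 μatm

KH = 10^(−1.53) = 2.951×10^-2 mol kg⁻¹ atm⁻¹
pCO2 = [CO2*]/KH = 57.8×10^-6 / 2.951×10^-2 = 1.96×10^-3 atm = 1960 μatm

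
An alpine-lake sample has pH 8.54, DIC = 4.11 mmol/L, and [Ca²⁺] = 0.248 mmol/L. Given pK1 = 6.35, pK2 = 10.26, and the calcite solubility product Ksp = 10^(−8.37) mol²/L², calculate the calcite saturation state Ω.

Ω = 4.44

α₂ = 1 / (1 + [H⁺]/K2 + [H⁺]²/(K1K2)) = 1 / (1 + 10^+1.72 + 10^-0.47)
   = 1 / (1 + 52.481 + 0.33884) = 1/53.820 = 0.01858
[CO3²⁻] = α₂ × DIC = 0.01858 × 4.11 = 0.07637 mmol/L
Ksp = 10^(−8.37) = 4.266×10^-9
Ω = [Ca²⁺][CO3²⁻]/Ksp = (0.248×10^-3)(7.637×10^-5) / 4.266×10^-9 = 4.44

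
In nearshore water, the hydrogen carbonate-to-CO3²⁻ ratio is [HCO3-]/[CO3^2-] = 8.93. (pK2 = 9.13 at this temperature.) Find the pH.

pH = 8.18

From K2 = [H⁺][CO3^2-]/[HCO3-]:  pH = pK2 − log₁₀([HCO3-]/[CO3^2-])
log₁₀(8.93) = +0.951
pH = 9.13 − (+0.951) = 8.18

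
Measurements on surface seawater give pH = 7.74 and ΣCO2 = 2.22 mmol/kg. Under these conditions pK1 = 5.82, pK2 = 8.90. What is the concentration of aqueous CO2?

[CO2*] = 0.0247 mmol/kg

α₀ = 1 / (1 + K1/[H⁺] + K1K2/[H⁺]²) = 1 / (1 + 10^+1.92 + 10^+0.76)
   = 1 / (1 + 83.176 + 5.7544) = 1/89.931 = 0.01112
[CO2*] = α₀ × DIC = 0.01112 × 2.22 = 0.0247 mmol/kg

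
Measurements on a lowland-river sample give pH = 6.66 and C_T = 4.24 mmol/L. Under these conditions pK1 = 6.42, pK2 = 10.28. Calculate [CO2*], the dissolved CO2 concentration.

α₀ = 1 / (1 + K1/[H⁺] + K1K2/[H⁺]²) = 1 / (1 + 10^+0.24 + 10^-3.38)
   = 1 / (1 + 1.7378 + 0.00041687) = 1/2.7382 = 0.3652
[CO2*] = α₀ × DIC = 0.3652 × 4.24 = 1.55 mmol/L

[CO2*] = 1.55 mmol/L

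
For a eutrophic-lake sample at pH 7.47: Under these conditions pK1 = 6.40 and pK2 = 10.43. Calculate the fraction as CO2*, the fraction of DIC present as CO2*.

α₀ = 0.0784

α₀ = 1 / (1 + K1/[H⁺] + K1K2/[H⁺]²) = 1 / (1 + 10^+1.07 + 10^-1.89)
   = 1 / (1 + 11.749 + 0.012882) = 1/12.762 = 0.07836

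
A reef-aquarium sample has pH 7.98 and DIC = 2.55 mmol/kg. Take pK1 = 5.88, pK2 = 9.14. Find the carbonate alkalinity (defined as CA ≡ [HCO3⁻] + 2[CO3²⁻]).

CA = [HCO3⁻] + 2[CO3²⁻] = (α₁ + 2α₂)·DIC
At pH 7.98: [H⁺]/K1 = 10^-2.10 = 0.0079433, K2/[H⁺] = 10^-1.16 = 0.069183
α₁ = 1/(1 + 0.0079433 + 0.069183) = 1/1.0771 = 0.9284; α₂ = α₁·K2/[H⁺] = 0.06423
α₁ + 2α₂ = 1.0569
CA = 1.0569 × 2.55 = 2.69 mmol/kg

CA = 2.69 mmol/kg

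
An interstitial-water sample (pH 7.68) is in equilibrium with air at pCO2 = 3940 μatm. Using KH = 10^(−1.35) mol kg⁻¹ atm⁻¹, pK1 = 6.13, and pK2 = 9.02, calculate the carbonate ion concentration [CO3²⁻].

[CO2*] = KH · pCO2 = 10^(−1.35) × 3940×10^-6 = 1.760×10^-4 mol/kg
α₀ = 1/(1 + K1/[H⁺] + K1K2/[H⁺]²) = 1/(1 + 10^+1.55 + 10^+0.21) = 0.02624
DIC = [CO2*]/α₀ = 1.760×10^-4 / 0.02624 = 6.706 mmol/kg
[CO3²⁻] = α₂·DIC; α₂ = 0.04256, so [CO3²⁻] = 0.04256 × 6.706 = 0.285 mmol/kg

[CO3²⁻] = 0.285 mmol/kg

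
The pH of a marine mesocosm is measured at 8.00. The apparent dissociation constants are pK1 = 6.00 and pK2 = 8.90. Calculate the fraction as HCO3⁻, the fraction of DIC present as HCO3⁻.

α₁ = 1 / (1 + [H⁺]/K1 + K2/[H⁺]) = 1 / (1 + 10^-2.00 + 10^-0.90)
   = 1 / (1 + 0.010000 + 0.12589) = 1/1.1359 = 0.8804

α₁ = 0.880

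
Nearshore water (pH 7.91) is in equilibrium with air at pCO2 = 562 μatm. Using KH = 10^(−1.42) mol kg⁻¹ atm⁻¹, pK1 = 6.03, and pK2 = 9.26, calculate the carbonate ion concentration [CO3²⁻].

[CO3²⁻] = 0.0724 mmol/kg

[CO2*] = KH · pCO2 = 10^(−1.42) × 562×10^-6 = 2.137×10^-5 mol/kg
α₀ = 1/(1 + K1/[H⁺] + K1K2/[H⁺]²) = 1/(1 + 10^+1.88 + 10^+0.53) = 0.01246
DIC = [CO2*]/α₀ = 2.137×10^-5 / 0.01246 = 1.715 mmol/kg
[CO3²⁻] = α₂·DIC; α₂ = 0.04223, so [CO3²⁻] = 0.04223 × 1.715 = 0.0724 mmol/kg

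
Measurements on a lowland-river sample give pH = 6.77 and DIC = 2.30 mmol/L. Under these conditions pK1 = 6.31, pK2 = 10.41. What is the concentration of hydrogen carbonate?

[HCO3⁻] = 1.71 mmol/L

α₁ = 1 / (1 + [H⁺]/K1 + K2/[H⁺]) = 1 / (1 + 10^-0.46 + 10^-3.64)
   = 1 / (1 + 0.34674 + 0.00022909) = 1/1.3470 = 0.7424
[HCO3⁻] = α₁ × DIC = 0.7424 × 2.30 = 1.71 mmol/L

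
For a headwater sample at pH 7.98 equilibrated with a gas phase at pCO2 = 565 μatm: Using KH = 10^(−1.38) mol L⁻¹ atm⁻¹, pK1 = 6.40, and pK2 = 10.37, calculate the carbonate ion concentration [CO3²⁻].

[CO2*] = KH · pCO2 = 10^(−1.38) × 565×10^-6 = 2.355×10^-5 mol/L
α₀ = 1/(1 + K1/[H⁺] + K1K2/[H⁺]²) = 1/(1 + 10^+1.58 + 10^-0.81) = 0.02553
DIC = [CO2*]/α₀ = 2.355×10^-5 / 0.02553 = 0.9227 mmol/L
[CO3²⁻] = α₂·DIC; α₂ = 0.003954, so [CO3²⁻] = 0.003954 × 0.9227 = 0.00365 mmol/L = 3.65 μmol/L

[CO3²⁻] = 3.65 μmol/L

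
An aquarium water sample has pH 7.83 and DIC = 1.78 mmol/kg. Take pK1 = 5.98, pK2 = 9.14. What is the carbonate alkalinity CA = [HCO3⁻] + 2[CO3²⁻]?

CA = [HCO3⁻] + 2[CO3²⁻] = (α₁ + 2α₂)·DIC
At pH 7.83: [H⁺]/K1 = 10^-1.85 = 0.014125, K2/[H⁺] = 10^-1.31 = 0.048978
α₁ = 1/(1 + 0.014125 + 0.048978) = 1/1.0631 = 0.9406; α₂ = α₁·K2/[H⁺] = 0.04607
α₁ + 2α₂ = 1.0328
CA = 1.0328 × 1.78 = 1.84 mmol/kg

CA = 1.84 mmol/kg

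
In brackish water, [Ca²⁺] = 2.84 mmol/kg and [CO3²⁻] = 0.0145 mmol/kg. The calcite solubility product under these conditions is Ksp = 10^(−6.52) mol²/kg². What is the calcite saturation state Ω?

Ksp = 10^(−6.52) = 3.020×10^-7
Ω = [Ca²⁺][CO3²⁻]/Ksp = (2.84×10^-3)(0.0145×10^-3) / 3.020×10^-7 = 0.136

Ω = 0.136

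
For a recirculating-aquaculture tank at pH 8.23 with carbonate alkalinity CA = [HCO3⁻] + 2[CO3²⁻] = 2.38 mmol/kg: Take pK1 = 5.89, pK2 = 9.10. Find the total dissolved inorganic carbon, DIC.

CA = [HCO3⁻] + 2[CO3²⁻] = (α₁ + 2α₂)·DIC
At pH 8.23: [H⁺]/K1 = 10^-2.34 = 0.0045709, K2/[H⁺] = 10^-0.87 = 0.13490
α₁ = 1/(1 + 0.0045709 + 0.13490) = 1/1.1395 = 0.8776; α₂ = α₁·K2/[H⁺] = 0.1184
α₁ + 2α₂ = 1.1144
DIC = CA / (α₁ + 2α₂) = 2.38 / 1.1144 = 2.14 mmol/kg

DIC = 2.14 mmol/kg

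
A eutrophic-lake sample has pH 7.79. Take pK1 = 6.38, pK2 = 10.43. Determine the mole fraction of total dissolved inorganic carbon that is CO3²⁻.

α₂ = 1 / (1 + [H⁺]/K2 + [H⁺]²/(K1K2)) = 1 / (1 + 10^+2.64 + 10^+1.23)
   = 1 / (1 + 436.52 + 16.982) = 1/454.50 = 0.002200

α₂ = 0.00220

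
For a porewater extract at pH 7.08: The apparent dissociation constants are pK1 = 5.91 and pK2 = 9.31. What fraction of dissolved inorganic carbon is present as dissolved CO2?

α₀ = 0.0630

α₀ = 1 / (1 + K1/[H⁺] + K1K2/[H⁺]²) = 1 / (1 + 10^+1.17 + 10^-1.06)
   = 1 / (1 + 14.791 + 0.087096) = 1/15.878 = 0.06298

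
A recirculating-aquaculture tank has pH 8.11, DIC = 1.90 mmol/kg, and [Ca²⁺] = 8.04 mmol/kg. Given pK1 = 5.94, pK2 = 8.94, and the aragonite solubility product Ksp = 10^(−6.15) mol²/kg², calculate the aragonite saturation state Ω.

Ω = 2.76

α₂ = 1 / (1 + [H⁺]/K2 + [H⁺]²/(K1K2)) = 1 / (1 + 10^+0.83 + 10^-1.34)
   = 1 / (1 + 6.7608 + 0.045709) = 1/7.8065 = 0.1281
[CO3²⁻] = α₂ × DIC = 0.1281 × 1.90 = 0.2434 mmol/kg
Ksp = 10^(−6.15) = 7.079×10^-7
Ω = [Ca²⁺][CO3²⁻]/Ksp = (8.04×10^-3)(2.434×10^-4) / 7.079×10^-7 = 2.76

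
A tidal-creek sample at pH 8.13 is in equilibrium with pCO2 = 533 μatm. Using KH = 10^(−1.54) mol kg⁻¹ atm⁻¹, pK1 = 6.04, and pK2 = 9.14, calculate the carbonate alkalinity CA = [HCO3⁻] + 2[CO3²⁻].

CA = 2.26 mmol/kg

[CO2*] = KH · pCO2 = 10^(−1.54) × 533×10^-6 = 1.537×10^-5 mol/kg
α₀ = 1/(1 + K1/[H⁺] + K1K2/[H⁺]²) = 1/(1 + 10^+2.09 + 10^+1.08) = 0.007350
DIC = [CO2*]/α₀ = 1.537×10^-5 / 0.007350 = 2.091 mmol/kg
CA = (α₁ + 2α₂)·DIC = (0.9043 + 2×0.08837) × 2.091 = 2.26 mmol/kg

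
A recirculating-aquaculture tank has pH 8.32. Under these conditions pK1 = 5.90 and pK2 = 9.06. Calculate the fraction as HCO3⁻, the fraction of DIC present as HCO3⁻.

α₁ = 0.843

α₁ = 1 / (1 + [H⁺]/K1 + K2/[H⁺]) = 1 / (1 + 10^-2.42 + 10^-0.74)
   = 1 / (1 + 0.0038019 + 0.18197) = 1/1.1858 = 0.8433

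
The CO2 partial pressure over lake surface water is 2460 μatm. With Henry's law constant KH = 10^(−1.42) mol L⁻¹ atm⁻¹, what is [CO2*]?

[CO2*] = 93.5 μmol/L

KH = 10^(−1.42) = 3.802×10^-2 mol L⁻¹ atm⁻¹
[CO2*] = KH · pCO2 = 3.802×10^-2 × 2460×10^-6 atm = 9.35×10^-5 mol/L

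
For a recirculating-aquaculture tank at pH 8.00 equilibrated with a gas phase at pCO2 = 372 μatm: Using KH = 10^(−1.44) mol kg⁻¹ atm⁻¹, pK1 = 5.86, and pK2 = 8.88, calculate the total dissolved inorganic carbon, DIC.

[CO2*] = KH · pCO2 = 10^(−1.44) × 372×10^-6 = 1.351×10^-5 mol/kg
α₀ = 1/(1 + K1/[H⁺] + K1K2/[H⁺]²) = 1/(1 + 10^+2.14 + 10^+1.26) = 0.006360
DIC = [CO2*]/α₀ = 1.351×10^-5 / 0.006360 = 2.12 mmol/kg

DIC = 2.12 mmol/kg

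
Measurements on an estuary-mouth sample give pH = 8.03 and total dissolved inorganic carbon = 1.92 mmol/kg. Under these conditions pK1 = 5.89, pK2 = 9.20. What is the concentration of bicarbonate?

[HCO3⁻] = 1.79 mmol/kg

α₁ = 1 / (1 + [H⁺]/K1 + K2/[H⁺]) = 1 / (1 + 10^-2.14 + 10^-1.17)
   = 1 / (1 + 0.0072444 + 0.067608) = 1/1.0749 = 0.9304
[HCO3⁻] = α₁ × DIC = 0.9304 × 1.92 = 1.79 mmol/kg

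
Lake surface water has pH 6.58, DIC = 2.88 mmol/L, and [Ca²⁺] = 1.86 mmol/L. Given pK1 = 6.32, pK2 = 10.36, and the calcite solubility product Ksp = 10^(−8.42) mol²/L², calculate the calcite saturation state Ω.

Ω = 0.151

α₂ = 1 / (1 + [H⁺]/K2 + [H⁺]²/(K1K2)) = 1 / (1 + 10^+3.78 + 10^+3.52)
   = 1 / (1 + 6025.6 + 3311.3) = 1/9337.9 = 0.0001071
[CO3²⁻] = α₂ × DIC = 0.0001071 × 2.88 = 0.0003084 mmol/L = 0.3084 μmol/L
Ksp = 10^(−8.42) = 3.802×10^-9
Ω = [Ca²⁺][CO3²⁻]/Ksp = (1.86×10^-3)(3.084×10^-7) / 3.802×10^-9 = 0.151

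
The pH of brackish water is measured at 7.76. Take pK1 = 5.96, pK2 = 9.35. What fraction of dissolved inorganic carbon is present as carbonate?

α₂ = 1 / (1 + [H⁺]/K2 + [H⁺]²/(K1K2)) = 1 / (1 + 10^+1.59 + 10^-0.21)
   = 1 / (1 + 38.905 + 0.61660) = 1/40.521 = 0.02468

α₂ = 0.0247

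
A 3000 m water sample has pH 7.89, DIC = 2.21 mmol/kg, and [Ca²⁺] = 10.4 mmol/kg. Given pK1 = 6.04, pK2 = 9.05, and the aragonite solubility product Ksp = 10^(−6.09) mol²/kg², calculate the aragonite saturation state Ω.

α₂ = 1 / (1 + [H⁺]/K2 + [H⁺]²/(K1K2)) = 1 / (1 + 10^+1.16 + 10^-0.69)
   = 1 / (1 + 14.454 + 0.20417) = 1/15.659 = 0.06386
[CO3²⁻] = α₂ × DIC = 0.06386 × 2.21 = 0.1411 mmol/kg
Ksp = 10^(−6.09) = 8.128×10^-7
Ω = [Ca²⁺][CO3²⁻]/Ksp = (10.4×10^-3)(1.411×10^-4) / 8.128×10^-7 = 1.81

Ω = 1.81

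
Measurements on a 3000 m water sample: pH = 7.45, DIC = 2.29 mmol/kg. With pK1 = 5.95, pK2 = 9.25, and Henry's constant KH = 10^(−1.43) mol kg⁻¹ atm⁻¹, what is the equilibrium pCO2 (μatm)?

α₀ = 1 / (1 + K1/[H⁺] + K1K2/[H⁺]²) = 1 / (1 + 10^+1.50 + 10^-0.30)
   = 1 / (1 + 31.623 + 0.50119) = 1/33.124 = 0.03019
[CO2*] = α₀ × DIC = 0.03019 × 2.29 = 0.06913 mmol/kg
pCO2 = [CO2*]/KH = 6.913×10^-5 / 3.715×10^-2 = 1860 μatm

pCO2 = 1860 μatm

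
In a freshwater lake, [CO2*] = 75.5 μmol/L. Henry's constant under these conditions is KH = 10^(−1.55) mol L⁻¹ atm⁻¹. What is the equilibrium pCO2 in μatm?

KH = 10^(−1.55) = 2.818×10^-2 mol L⁻¹ atm⁻¹
pCO2 = [CO2*]/KH = 75.5×10^-6 / 2.818×10^-2 = 2.68×10^-3 atm = 2680 μatm

pCO2 = 2680 μatm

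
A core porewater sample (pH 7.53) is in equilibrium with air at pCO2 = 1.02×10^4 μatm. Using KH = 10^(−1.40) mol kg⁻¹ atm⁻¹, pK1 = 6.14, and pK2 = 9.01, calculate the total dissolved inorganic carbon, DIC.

DIC = 10.7 mmol/kg

[CO2*] = KH · pCO2 = 10^(−1.40) × 1.02×10^4×10^-6 = 4.061×10^-4 mol/kg
α₀ = 1/(1 + K1/[H⁺] + K1K2/[H⁺]²) = 1/(1 + 10^+1.39 + 10^-0.09) = 0.03794
DIC = [CO2*]/α₀ = 4.061×10^-4 / 0.03794 = 10.7 mmol/kg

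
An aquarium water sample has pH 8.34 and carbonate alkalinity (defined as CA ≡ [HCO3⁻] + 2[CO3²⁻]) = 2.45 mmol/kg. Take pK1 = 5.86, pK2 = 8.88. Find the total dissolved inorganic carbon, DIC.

DIC = 2.01 mmol/kg

CA = [HCO3⁻] + 2[CO3²⁻] = (α₁ + 2α₂)·DIC
At pH 8.34: [H⁺]/K1 = 10^-2.48 = 0.0033113, K2/[H⁺] = 10^-0.54 = 0.28840
α₁ = 1/(1 + 0.0033113 + 0.28840) = 1/1.2917 = 0.7742; α₂ = α₁·K2/[H⁺] = 0.2233
α₁ + 2α₂ = 1.2207
DIC = CA / (α₁ + 2α₂) = 2.45 / 1.2207 = 2.01 mmol/kg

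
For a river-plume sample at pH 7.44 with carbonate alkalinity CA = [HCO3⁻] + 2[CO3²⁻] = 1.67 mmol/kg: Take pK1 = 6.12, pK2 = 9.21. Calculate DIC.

CA = [HCO3⁻] + 2[CO3²⁻] = (α₁ + 2α₂)·DIC
At pH 7.44: [H⁺]/K1 = 10^-1.32 = 0.047863, K2/[H⁺] = 10^-1.77 = 0.016982
α₁ = 1/(1 + 0.047863 + 0.016982) = 1/1.0648 = 0.9391; α₂ = α₁·K2/[H⁺] = 0.01595
α₁ + 2α₂ = 0.9710
DIC = CA / (α₁ + 2α₂) = 1.67 / 0.9710 = 1.72 mmol/kg

DIC = 1.72 mmol/kg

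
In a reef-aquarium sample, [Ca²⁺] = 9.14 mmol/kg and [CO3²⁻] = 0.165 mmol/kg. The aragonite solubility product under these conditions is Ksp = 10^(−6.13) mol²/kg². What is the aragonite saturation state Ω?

Ksp = 10^(−6.13) = 7.413×10^-7
Ω = [Ca²⁺][CO3²⁻]/Ksp = (9.14×10^-3)(0.165×10^-3) / 7.413×10^-7 = 2.03

Ω = 2.03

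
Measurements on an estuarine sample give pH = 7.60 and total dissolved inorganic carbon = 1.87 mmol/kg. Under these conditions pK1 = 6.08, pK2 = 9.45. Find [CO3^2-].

α₂ = 1 / (1 + [H⁺]/K2 + [H⁺]²/(K1K2)) = 1 / (1 + 10^+1.85 + 10^+0.33)
   = 1 / (1 + 70.795 + 2.1380) = 1/73.933 = 0.01353
[CO3²⁻] = α₂ × DIC = 0.01353 × 1.87 = 0.0253 mmol/kg

[CO3²⁻] = 0.0253 mmol/kg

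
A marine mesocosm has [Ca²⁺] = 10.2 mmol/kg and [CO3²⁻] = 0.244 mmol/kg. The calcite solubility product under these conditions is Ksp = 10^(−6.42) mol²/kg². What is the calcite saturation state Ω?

Ksp = 10^(−6.42) = 3.802×10^-7
Ω = [Ca²⁺][CO3²⁻]/Ksp = (10.2×10^-3)(0.244×10^-3) / 3.802×10^-7 = 6.55

Ω = 6.55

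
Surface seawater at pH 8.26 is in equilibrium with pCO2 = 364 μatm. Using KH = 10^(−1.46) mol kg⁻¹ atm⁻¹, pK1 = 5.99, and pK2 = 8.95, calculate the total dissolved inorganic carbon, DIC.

[CO2*] = KH · pCO2 = 10^(−1.46) × 364×10^-6 = 1.262×10^-5 mol/kg
α₀ = 1/(1 + K1/[H⁺] + K1K2/[H⁺]²) = 1/(1 + 10^+2.27 + 10^+1.58) = 0.004440
DIC = [CO2*]/α₀ = 1.262×10^-5 / 0.004440 = 2.84 mmol/kg

DIC = 2.84 mmol/kg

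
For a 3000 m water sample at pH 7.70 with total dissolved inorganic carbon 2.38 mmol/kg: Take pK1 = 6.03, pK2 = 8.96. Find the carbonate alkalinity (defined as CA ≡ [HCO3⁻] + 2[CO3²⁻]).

CA = [HCO3⁻] + 2[CO3²⁻] = (α₁ + 2α₂)·DIC
At pH 7.70: [H⁺]/K1 = 10^-1.67 = 0.021380, K2/[H⁺] = 10^-1.26 = 0.054954
α₁ = 1/(1 + 0.021380 + 0.054954) = 1/1.0763 = 0.9291; α₂ = α₁·K2/[H⁺] = 0.05106
α₁ + 2α₂ = 1.0312
CA = 1.0312 × 2.38 = 2.45 mmol/kg

CA = 2.45 mmol/kg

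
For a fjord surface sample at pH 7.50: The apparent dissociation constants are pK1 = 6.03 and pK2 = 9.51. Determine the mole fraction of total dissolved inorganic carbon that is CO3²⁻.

α₂ = 0.00936

α₂ = 1 / (1 + [H⁺]/K2 + [H⁺]²/(K1K2)) = 1 / (1 + 10^+2.01 + 10^+0.54)
   = 1 / (1 + 102.33 + 3.4674) = 1/106.80 = 0.009364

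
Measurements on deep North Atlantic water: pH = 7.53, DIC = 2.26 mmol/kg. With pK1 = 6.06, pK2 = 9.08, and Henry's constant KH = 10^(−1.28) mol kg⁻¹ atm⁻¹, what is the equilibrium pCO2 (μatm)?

pCO2 = 1370 μatm

α₀ = 1 / (1 + K1/[H⁺] + K1K2/[H⁺]²) = 1 / (1 + 10^+1.47 + 10^-0.08)
   = 1 / (1 + 29.512 + 0.83176) = 1/31.344 = 0.03190
[CO2*] = α₀ × DIC = 0.03190 × 2.26 = 0.07210 mmol/kg
pCO2 = [CO2*]/KH = 7.210×10^-5 / 5.248×10^-2 = 1370 μatm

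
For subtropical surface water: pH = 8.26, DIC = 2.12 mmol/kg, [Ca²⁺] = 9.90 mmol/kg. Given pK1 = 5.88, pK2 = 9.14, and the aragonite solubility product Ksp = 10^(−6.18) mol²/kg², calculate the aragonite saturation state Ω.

Ω = 3.69

α₂ = 1 / (1 + [H⁺]/K2 + [H⁺]²/(K1K2)) = 1 / (1 + 10^+0.88 + 10^-1.50)
   = 1 / (1 + 7.5858 + 0.031623) = 1/8.6174 = 0.1160
[CO3²⁻] = α₂ × DIC = 0.1160 × 2.12 = 0.2460 mmol/kg
Ksp = 10^(−6.18) = 6.607×10^-7
Ω = [Ca²⁺][CO3²⁻]/Ksp = (9.90×10^-3)(2.460×10^-4) / 6.607×10^-7 = 3.69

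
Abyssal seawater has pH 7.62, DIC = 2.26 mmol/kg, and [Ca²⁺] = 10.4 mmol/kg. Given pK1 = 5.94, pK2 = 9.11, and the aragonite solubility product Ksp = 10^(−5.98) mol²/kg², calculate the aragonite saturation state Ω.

α₂ = 1 / (1 + [H⁺]/K2 + [H⁺]²/(K1K2)) = 1 / (1 + 10^+1.49 + 10^-0.19)
   = 1 / (1 + 30.903 + 0.64565) = 1/32.549 = 0.03072
[CO3²⁻] = α₂ × DIC = 0.03072 × 2.26 = 0.06943 mmol/kg
Ksp = 10^(−5.98) = 1.047×10^-6
Ω = [Ca²⁺][CO3²⁻]/Ksp = (10.4×10^-3)(6.943×10^-5) / 1.047×10^-6 = 0.690

Ω = 0.690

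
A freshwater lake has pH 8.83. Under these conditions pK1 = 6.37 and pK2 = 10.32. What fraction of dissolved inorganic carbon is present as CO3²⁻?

α₂ = 1 / (1 + [H⁺]/K2 + [H⁺]²/(K1K2)) = 1 / (1 + 10^+1.49 + 10^-0.97)
   = 1 / (1 + 30.903 + 0.10715) = 1/32.010 = 0.03124

α₂ = 0.0312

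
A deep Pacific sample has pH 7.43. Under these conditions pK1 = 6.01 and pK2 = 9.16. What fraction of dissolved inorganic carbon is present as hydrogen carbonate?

α₁ = 1 / (1 + [H⁺]/K1 + K2/[H⁺]) = 1 / (1 + 10^-1.42 + 10^-1.73)
   = 1 / (1 + 0.038019 + 0.018621) = 1/1.0566 = 0.9464

α₁ = 0.946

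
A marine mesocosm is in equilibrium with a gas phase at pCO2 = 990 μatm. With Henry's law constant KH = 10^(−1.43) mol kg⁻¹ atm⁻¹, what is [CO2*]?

[CO2*] = 36.8 μmol/kg

KH = 10^(−1.43) = 3.715×10^-2 mol kg⁻¹ atm⁻¹
[CO2*] = KH · pCO2 = 3.715×10^-2 × 990×10^-6 atm = 3.68×10^-5 mol/kg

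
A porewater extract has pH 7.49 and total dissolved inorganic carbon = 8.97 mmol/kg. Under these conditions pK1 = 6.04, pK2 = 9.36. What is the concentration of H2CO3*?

[CO2*] = 0.303 mmol/kg

α₀ = 1 / (1 + K1/[H⁺] + K1K2/[H⁺]²) = 1 / (1 + 10^+1.45 + 10^-0.42)
   = 1 / (1 + 28.184 + 0.38019) = 1/29.564 = 0.03382
[CO2*] = α₀ × DIC = 0.03382 × 8.97 = 0.303 mmol/kg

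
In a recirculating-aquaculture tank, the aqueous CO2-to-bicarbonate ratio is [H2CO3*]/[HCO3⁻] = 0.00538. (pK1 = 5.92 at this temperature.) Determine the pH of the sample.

pH = 8.19

From K1 = [H⁺][HCO3⁻]/[H2CO3*]:  pH = pK1 − log₁₀([H2CO3*]/[HCO3⁻])
log₁₀(0.00538) = -2.269
pH = 5.92 − (-2.269) = 8.19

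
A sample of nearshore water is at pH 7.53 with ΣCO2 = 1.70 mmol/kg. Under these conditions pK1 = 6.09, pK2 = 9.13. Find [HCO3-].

α₁ = 1 / (1 + [H⁺]/K1 + K2/[H⁺]) = 1 / (1 + 10^-1.44 + 10^-1.60)
   = 1 / (1 + 0.036308 + 0.025119) = 1/1.0614 = 0.9421
[HCO3⁻] = α₁ × DIC = 0.9421 × 1.70 = 1.60 mmol/kg

[HCO3⁻] = 1.60 mmol/kg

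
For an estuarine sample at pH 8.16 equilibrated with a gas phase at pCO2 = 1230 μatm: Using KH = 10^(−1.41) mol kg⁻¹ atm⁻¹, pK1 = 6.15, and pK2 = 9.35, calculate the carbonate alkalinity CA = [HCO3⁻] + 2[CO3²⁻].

[CO2*] = KH · pCO2 = 10^(−1.41) × 1230×10^-6 = 4.785×10^-5 mol/kg
α₀ = 1/(1 + K1/[H⁺] + K1K2/[H⁺]²) = 1/(1 + 10^+2.01 + 10^+0.82) = 0.009096
DIC = [CO2*]/α₀ = 4.785×10^-5 / 0.009096 = 5.261 mmol/kg
CA = (α₁ + 2α₂)·DIC = (0.9308 + 2×0.06010) × 5.261 = 5.53 mmol/kg

CA = 5.53 mmol/kg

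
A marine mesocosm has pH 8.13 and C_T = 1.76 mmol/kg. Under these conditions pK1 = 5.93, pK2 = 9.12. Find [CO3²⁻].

α₂ = 1 / (1 + [H⁺]/K2 + [H⁺]²/(K1K2)) = 1 / (1 + 10^+0.99 + 10^-1.21)
   = 1 / (1 + 9.7724 + 0.061660) = 1/10.834 = 0.09230
[CO3²⁻] = α₂ × DIC = 0.09230 × 1.76 = 0.162 mmol/kg

[CO3²⁻] = 0.162 mmol/kg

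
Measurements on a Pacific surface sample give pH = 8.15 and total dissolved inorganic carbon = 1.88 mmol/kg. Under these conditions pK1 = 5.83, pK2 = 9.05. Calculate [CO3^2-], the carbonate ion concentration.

α₂ = 1 / (1 + [H⁺]/K2 + [H⁺]²/(K1K2)) = 1 / (1 + 10^+0.90 + 10^-1.42)
   = 1 / (1 + 7.9433 + 0.038019) = 1/8.9813 = 0.1113
[CO3²⁻] = α₂ × DIC = 0.1113 × 1.88 = 0.209 mmol/kg

[CO3²⁻] = 0.209 mmol/kg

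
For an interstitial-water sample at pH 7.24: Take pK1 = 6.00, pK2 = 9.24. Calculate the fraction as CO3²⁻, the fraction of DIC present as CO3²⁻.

α₂ = 0.00937

α₂ = 1 / (1 + [H⁺]/K2 + [H⁺]²/(K1K2)) = 1 / (1 + 10^+2.00 + 10^+0.76)
   = 1 / (1 + 100.00 + 5.7544) = 1/106.75 = 0.009367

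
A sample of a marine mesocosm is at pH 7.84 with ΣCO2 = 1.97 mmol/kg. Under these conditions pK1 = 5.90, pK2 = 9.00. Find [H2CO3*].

[CO2*] = 0.0209 mmol/kg

α₀ = 1 / (1 + K1/[H⁺] + K1K2/[H⁺]²) = 1 / (1 + 10^+1.94 + 10^+0.78)
   = 1 / (1 + 87.096 + 6.0256) = 1/94.122 = 0.01062
[CO2*] = α₀ × DIC = 0.01062 × 1.97 = 0.0209 mmol/kg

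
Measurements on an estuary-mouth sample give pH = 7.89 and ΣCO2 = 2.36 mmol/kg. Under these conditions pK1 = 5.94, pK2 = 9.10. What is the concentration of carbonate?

[CO3²⁻] = 0.136 mmol/kg

α₂ = 1 / (1 + [H⁺]/K2 + [H⁺]²/(K1K2)) = 1 / (1 + 10^+1.21 + 10^-0.74)
   = 1 / (1 + 16.218 + 0.18197) = 1/17.400 = 0.05747
[CO3²⁻] = α₂ × DIC = 0.05747 × 2.36 = 0.136 mmol/kg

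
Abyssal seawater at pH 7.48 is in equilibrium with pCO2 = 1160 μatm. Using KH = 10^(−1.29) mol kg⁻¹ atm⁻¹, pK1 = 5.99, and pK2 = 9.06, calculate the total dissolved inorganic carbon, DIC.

[CO2*] = KH · pCO2 = 10^(−1.29) × 1160×10^-6 = 5.949×10^-5 mol/kg
α₀ = 1/(1 + K1/[H⁺] + K1K2/[H⁺]²) = 1/(1 + 10^+1.49 + 10^-0.09) = 0.03057
DIC = [CO2*]/α₀ = 5.949×10^-5 / 0.03057 = 1.95 mmol/kg

DIC = 1.95 mmol/kg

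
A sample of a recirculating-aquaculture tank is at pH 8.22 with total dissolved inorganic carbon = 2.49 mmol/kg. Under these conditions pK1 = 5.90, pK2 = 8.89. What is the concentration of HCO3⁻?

[HCO3⁻] = 2.04 mmol/kg

α₁ = 1 / (1 + [H⁺]/K1 + K2/[H⁺]) = 1 / (1 + 10^-2.32 + 10^-0.67)
   = 1 / (1 + 0.0047863 + 0.21380) = 1/1.2186 = 0.8206
[HCO3⁻] = α₁ × DIC = 0.8206 × 2.49 = 2.04 mmol/kg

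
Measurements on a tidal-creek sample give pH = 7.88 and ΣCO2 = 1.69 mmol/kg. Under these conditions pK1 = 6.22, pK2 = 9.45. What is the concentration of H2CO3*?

[CO2*] = 0.0353 mmol/kg

α₀ = 1 / (1 + K1/[H⁺] + K1K2/[H⁺]²) = 1 / (1 + 10^+1.66 + 10^+0.09)
   = 1 / (1 + 45.709 + 1.2303) = 1/47.939 = 0.02086
[CO2*] = α₀ × DIC = 0.02086 × 1.69 = 0.0353 mmol/kg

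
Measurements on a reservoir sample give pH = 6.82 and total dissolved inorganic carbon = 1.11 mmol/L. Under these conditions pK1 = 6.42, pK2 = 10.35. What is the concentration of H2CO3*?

α₀ = 1 / (1 + K1/[H⁺] + K1K2/[H⁺]²) = 1 / (1 + 10^+0.40 + 10^-3.13)
   = 1 / (1 + 2.5119 + 0.00074131) = 1/3.5126 = 0.2847
[CO2*] = α₀ × DIC = 0.2847 × 1.11 = 0.316 mmol/L

[CO2*] = 0.316 mmol/L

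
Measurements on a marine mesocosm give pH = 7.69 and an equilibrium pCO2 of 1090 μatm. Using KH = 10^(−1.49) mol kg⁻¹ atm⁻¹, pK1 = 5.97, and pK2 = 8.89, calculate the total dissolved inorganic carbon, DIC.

DIC = 2.00 mmol/kg

[CO2*] = KH · pCO2 = 10^(−1.49) × 1090×10^-6 = 3.527×10^-5 mol/kg
α₀ = 1/(1 + K1/[H⁺] + K1K2/[H⁺]²) = 1/(1 + 10^+1.72 + 10^+0.52) = 0.01761
DIC = [CO2*]/α₀ = 3.527×10^-5 / 0.01761 = 2.00 mmol/kg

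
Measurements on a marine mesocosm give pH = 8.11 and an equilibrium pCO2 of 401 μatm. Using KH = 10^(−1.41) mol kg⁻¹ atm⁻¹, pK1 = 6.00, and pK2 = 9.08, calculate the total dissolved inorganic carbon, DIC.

[CO2*] = KH · pCO2 = 10^(−1.41) × 401×10^-6 = 1.560×10^-5 mol/kg
α₀ = 1/(1 + K1/[H⁺] + K1K2/[H⁺]²) = 1/(1 + 10^+2.11 + 10^+1.14) = 0.006962
DIC = [CO2*]/α₀ = 1.560×10^-5 / 0.006962 = 2.24 mmol/kg

DIC = 2.24 mmol/kg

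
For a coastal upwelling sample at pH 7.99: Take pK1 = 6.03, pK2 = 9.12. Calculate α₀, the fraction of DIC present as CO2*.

α₀ = 1 / (1 + K1/[H⁺] + K1K2/[H⁺]²) = 1 / (1 + 10^+1.96 + 10^+0.83)
   = 1 / (1 + 91.201 + 6.7608) = 1/98.962 = 0.01010

α₀ = 0.0101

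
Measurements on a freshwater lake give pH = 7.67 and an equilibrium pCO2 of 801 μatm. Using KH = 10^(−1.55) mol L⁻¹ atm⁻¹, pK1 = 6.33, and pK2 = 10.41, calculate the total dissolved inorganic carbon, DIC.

DIC = 0.517 mmol/L

[CO2*] = KH · pCO2 = 10^(−1.55) × 801×10^-6 = 2.258×10^-5 mol/L
α₀ = 1/(1 + K1/[H⁺] + K1K2/[H⁺]²) = 1/(1 + 10^+1.34 + 10^-1.40) = 0.04363
DIC = [CO2*]/α₀ = 2.258×10^-5 / 0.04363 = 0.517 mmol/L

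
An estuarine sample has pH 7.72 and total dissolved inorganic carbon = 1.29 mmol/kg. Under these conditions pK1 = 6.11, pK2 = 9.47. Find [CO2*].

[CO2*] = 0.0304 mmol/kg

α₀ = 1 / (1 + K1/[H⁺] + K1K2/[H⁺]²) = 1 / (1 + 10^+1.61 + 10^-0.14)
   = 1 / (1 + 40.738 + 0.72444) = 1/42.462 = 0.02355
[CO2*] = α₀ × DIC = 0.02355 × 1.29 = 0.0304 mmol/kg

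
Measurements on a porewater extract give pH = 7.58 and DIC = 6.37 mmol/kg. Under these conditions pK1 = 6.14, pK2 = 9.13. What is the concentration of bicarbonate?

α₁ = 1 / (1 + [H⁺]/K1 + K2/[H⁺]) = 1 / (1 + 10^-1.44 + 10^-1.55)
   = 1 / (1 + 0.036308 + 0.028184) = 1/1.0645 = 0.9394
[HCO3⁻] = α₁ × DIC = 0.9394 × 6.37 = 5.98 mmol/kg

[HCO3⁻] = 5.98 mmol/kg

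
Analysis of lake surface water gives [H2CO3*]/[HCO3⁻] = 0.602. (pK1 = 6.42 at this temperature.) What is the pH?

pH = 6.64

From K1 = [H⁺][HCO3⁻]/[H2CO3*]:  pH = pK1 − log₁₀([H2CO3*]/[HCO3⁻])
log₁₀(0.602) = -0.220
pH = 6.42 − (-0.220) = 6.64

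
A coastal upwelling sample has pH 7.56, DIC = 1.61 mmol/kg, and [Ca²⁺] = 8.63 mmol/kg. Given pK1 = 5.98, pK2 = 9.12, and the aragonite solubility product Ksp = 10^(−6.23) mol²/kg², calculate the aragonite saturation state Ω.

Ω = 0.617

α₂ = 1 / (1 + [H⁺]/K2 + [H⁺]²/(K1K2)) = 1 / (1 + 10^+1.56 + 10^-0.02)
   = 1 / (1 + 36.308 + 0.95499) = 1/38.263 = 0.02614
[CO3²⁻] = α₂ × DIC = 0.02614 × 1.61 = 0.04208 mmol/kg
Ksp = 10^(−6.23) = 5.888×10^-7
Ω = [Ca²⁺][CO3²⁻]/Ksp = (8.63×10^-3)(4.208×10^-5) / 5.888×10^-7 = 0.617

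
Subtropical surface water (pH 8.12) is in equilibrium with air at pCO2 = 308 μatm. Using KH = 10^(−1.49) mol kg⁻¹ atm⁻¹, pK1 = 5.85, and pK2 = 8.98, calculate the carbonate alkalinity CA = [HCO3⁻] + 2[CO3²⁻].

[CO2*] = KH · pCO2 = 10^(−1.49) × 308×10^-6 = 9.967×10^-6 mol/kg
α₀ = 1/(1 + K1/[H⁺] + K1K2/[H⁺]²) = 1/(1 + 10^+2.27 + 10^+1.41) = 0.004697
DIC = [CO2*]/α₀ = 9.967×10^-6 / 0.004697 = 2.122 mmol/kg
CA = (α₁ + 2α₂)·DIC = (0.8746 + 2×0.1207) × 2.122 = 2.37 mmol/kg

CA = 2.37 mmol/kg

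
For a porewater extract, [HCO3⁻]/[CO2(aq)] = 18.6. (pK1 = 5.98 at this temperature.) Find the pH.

From K1 = [H⁺][HCO3⁻]/[CO2(aq)]:  pH = pK1 + log₁₀([HCO3⁻]/[CO2(aq)])
log₁₀(18.6) = +1.270
pH = 5.98 + (+1.270) = 7.25

pH = 7.25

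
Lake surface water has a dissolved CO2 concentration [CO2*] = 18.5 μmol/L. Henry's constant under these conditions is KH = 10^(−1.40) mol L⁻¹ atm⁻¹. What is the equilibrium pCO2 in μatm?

KH = 10^(−1.40) = 3.981×10^-2 mol L⁻¹ atm⁻¹
pCO2 = [CO2*]/KH = 18.5×10^-6 / 3.981×10^-2 = 4.65×10^-4 atm = 465 μatm

pCO2 = 465 μatm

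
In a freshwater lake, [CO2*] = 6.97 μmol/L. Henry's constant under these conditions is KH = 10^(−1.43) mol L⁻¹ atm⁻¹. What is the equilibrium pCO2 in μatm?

KH = 10^(−1.43) = 3.715×10^-2 mol L⁻¹ atm⁻¹
pCO2 = [CO2*]/KH = 6.97×10^-6 / 3.715×10^-2 = 1.88×10^-4 atm = 188 μatm

pCO2 = 188 μatm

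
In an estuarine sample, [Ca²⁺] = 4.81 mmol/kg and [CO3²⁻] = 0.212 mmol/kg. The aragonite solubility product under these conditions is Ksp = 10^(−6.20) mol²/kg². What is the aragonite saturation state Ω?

Ω = 1.62

Ksp = 10^(−6.20) = 6.310×10^-7
Ω = [Ca²⁺][CO3²⁻]/Ksp = (4.81×10^-3)(0.212×10^-3) / 6.310×10^-7 = 1.62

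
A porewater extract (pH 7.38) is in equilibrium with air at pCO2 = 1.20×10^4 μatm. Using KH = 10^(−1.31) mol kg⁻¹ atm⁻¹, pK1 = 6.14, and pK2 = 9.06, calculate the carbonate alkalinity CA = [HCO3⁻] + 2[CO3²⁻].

[CO2*] = KH · pCO2 = 10^(−1.31) × 1.20×10^4×10^-6 = 5.877×10^-4 mol/kg
α₀ = 1/(1 + K1/[H⁺] + K1K2/[H⁺]²) = 1/(1 + 10^+1.24 + 10^-0.44) = 0.05336
DIC = [CO2*]/α₀ = 5.877×10^-4 / 0.05336 = 11.01 mmol/kg
CA = (α₁ + 2α₂)·DIC = (0.9273 + 2×0.01937) × 11.01 = 10.6 mmol/kg

CA = 10.6 mmol/kg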